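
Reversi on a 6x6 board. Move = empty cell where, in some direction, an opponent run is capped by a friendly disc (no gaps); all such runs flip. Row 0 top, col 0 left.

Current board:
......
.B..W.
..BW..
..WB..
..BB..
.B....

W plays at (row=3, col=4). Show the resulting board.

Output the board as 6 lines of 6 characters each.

Answer: ......
.B..W.
..BW..
..WWW.
..BB..
.B....

Derivation:
Place W at (3,4); scan 8 dirs for brackets.
Dir NW: first cell 'W' (not opp) -> no flip
Dir N: first cell '.' (not opp) -> no flip
Dir NE: first cell '.' (not opp) -> no flip
Dir W: opp run (3,3) capped by W -> flip
Dir E: first cell '.' (not opp) -> no flip
Dir SW: opp run (4,3), next='.' -> no flip
Dir S: first cell '.' (not opp) -> no flip
Dir SE: first cell '.' (not opp) -> no flip
All flips: (3,3)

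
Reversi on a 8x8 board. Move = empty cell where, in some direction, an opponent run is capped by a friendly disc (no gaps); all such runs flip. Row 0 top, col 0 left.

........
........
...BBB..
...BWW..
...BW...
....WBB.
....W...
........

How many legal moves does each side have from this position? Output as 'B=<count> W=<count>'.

-- B to move --
(2,6): no bracket -> illegal
(3,6): flips 2 -> legal
(4,5): flips 3 -> legal
(4,6): flips 1 -> legal
(5,3): flips 1 -> legal
(6,3): no bracket -> illegal
(6,5): flips 1 -> legal
(7,3): flips 1 -> legal
(7,4): flips 4 -> legal
(7,5): no bracket -> illegal
B mobility = 7
-- W to move --
(1,2): flips 1 -> legal
(1,3): flips 1 -> legal
(1,4): flips 1 -> legal
(1,5): flips 1 -> legal
(1,6): flips 1 -> legal
(2,2): flips 1 -> legal
(2,6): no bracket -> illegal
(3,2): flips 2 -> legal
(3,6): no bracket -> illegal
(4,2): flips 1 -> legal
(4,5): no bracket -> illegal
(4,6): flips 1 -> legal
(4,7): no bracket -> illegal
(5,2): flips 1 -> legal
(5,3): no bracket -> illegal
(5,7): flips 2 -> legal
(6,5): no bracket -> illegal
(6,6): flips 1 -> legal
(6,7): no bracket -> illegal
W mobility = 12

Answer: B=7 W=12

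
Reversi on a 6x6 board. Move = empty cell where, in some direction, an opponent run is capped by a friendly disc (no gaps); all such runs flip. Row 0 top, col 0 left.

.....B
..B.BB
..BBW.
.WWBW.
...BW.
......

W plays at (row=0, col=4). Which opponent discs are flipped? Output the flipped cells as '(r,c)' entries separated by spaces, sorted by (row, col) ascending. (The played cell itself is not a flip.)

Dir NW: edge -> no flip
Dir N: edge -> no flip
Dir NE: edge -> no flip
Dir W: first cell '.' (not opp) -> no flip
Dir E: opp run (0,5), next=edge -> no flip
Dir SW: first cell '.' (not opp) -> no flip
Dir S: opp run (1,4) capped by W -> flip
Dir SE: opp run (1,5), next=edge -> no flip

Answer: (1,4)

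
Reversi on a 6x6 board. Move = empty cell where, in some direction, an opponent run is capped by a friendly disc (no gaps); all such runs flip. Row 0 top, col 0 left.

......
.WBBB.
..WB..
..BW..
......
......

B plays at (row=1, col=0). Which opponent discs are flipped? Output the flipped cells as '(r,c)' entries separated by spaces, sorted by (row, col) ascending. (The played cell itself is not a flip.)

Answer: (1,1)

Derivation:
Dir NW: edge -> no flip
Dir N: first cell '.' (not opp) -> no flip
Dir NE: first cell '.' (not opp) -> no flip
Dir W: edge -> no flip
Dir E: opp run (1,1) capped by B -> flip
Dir SW: edge -> no flip
Dir S: first cell '.' (not opp) -> no flip
Dir SE: first cell '.' (not opp) -> no flip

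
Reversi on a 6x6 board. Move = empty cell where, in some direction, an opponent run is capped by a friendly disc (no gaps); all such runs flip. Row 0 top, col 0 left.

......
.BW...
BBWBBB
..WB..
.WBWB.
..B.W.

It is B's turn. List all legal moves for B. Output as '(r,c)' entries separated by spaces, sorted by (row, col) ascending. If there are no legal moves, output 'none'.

(0,1): flips 1 -> legal
(0,2): flips 3 -> legal
(0,3): flips 1 -> legal
(1,3): flips 1 -> legal
(3,0): flips 1 -> legal
(3,1): flips 1 -> legal
(3,4): flips 1 -> legal
(4,0): flips 1 -> legal
(4,5): no bracket -> illegal
(5,0): flips 2 -> legal
(5,1): no bracket -> illegal
(5,3): flips 1 -> legal
(5,5): no bracket -> illegal

Answer: (0,1) (0,2) (0,3) (1,3) (3,0) (3,1) (3,4) (4,0) (5,0) (5,3)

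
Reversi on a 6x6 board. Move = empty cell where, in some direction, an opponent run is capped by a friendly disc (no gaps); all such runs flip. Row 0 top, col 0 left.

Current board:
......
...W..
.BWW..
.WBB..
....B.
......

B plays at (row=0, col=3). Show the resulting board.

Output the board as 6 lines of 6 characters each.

Place B at (0,3); scan 8 dirs for brackets.
Dir NW: edge -> no flip
Dir N: edge -> no flip
Dir NE: edge -> no flip
Dir W: first cell '.' (not opp) -> no flip
Dir E: first cell '.' (not opp) -> no flip
Dir SW: first cell '.' (not opp) -> no flip
Dir S: opp run (1,3) (2,3) capped by B -> flip
Dir SE: first cell '.' (not opp) -> no flip
All flips: (1,3) (2,3)

Answer: ...B..
...B..
.BWB..
.WBB..
....B.
......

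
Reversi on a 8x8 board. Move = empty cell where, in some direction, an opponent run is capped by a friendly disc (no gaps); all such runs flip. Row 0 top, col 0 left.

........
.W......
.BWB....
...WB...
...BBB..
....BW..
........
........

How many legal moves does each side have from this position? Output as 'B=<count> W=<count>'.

Answer: B=6 W=6

Derivation:
-- B to move --
(0,0): flips 3 -> legal
(0,1): flips 1 -> legal
(0,2): no bracket -> illegal
(1,0): no bracket -> illegal
(1,2): no bracket -> illegal
(1,3): no bracket -> illegal
(2,0): no bracket -> illegal
(2,4): no bracket -> illegal
(3,1): no bracket -> illegal
(3,2): flips 1 -> legal
(4,2): no bracket -> illegal
(4,6): no bracket -> illegal
(5,6): flips 1 -> legal
(6,4): no bracket -> illegal
(6,5): flips 1 -> legal
(6,6): flips 1 -> legal
B mobility = 6
-- W to move --
(1,0): no bracket -> illegal
(1,2): no bracket -> illegal
(1,3): flips 1 -> legal
(1,4): no bracket -> illegal
(2,0): flips 1 -> legal
(2,4): flips 1 -> legal
(2,5): no bracket -> illegal
(3,0): no bracket -> illegal
(3,1): flips 1 -> legal
(3,2): no bracket -> illegal
(3,5): flips 2 -> legal
(3,6): no bracket -> illegal
(4,2): no bracket -> illegal
(4,6): no bracket -> illegal
(5,2): no bracket -> illegal
(5,3): flips 2 -> legal
(5,6): no bracket -> illegal
(6,3): no bracket -> illegal
(6,4): no bracket -> illegal
(6,5): no bracket -> illegal
W mobility = 6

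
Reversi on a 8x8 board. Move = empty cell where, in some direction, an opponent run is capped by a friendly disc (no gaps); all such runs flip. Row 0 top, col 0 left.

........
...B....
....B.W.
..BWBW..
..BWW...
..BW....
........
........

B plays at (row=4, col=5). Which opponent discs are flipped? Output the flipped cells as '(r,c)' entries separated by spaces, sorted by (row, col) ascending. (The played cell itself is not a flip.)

Answer: (4,3) (4,4)

Derivation:
Dir NW: first cell 'B' (not opp) -> no flip
Dir N: opp run (3,5), next='.' -> no flip
Dir NE: first cell '.' (not opp) -> no flip
Dir W: opp run (4,4) (4,3) capped by B -> flip
Dir E: first cell '.' (not opp) -> no flip
Dir SW: first cell '.' (not opp) -> no flip
Dir S: first cell '.' (not opp) -> no flip
Dir SE: first cell '.' (not opp) -> no flip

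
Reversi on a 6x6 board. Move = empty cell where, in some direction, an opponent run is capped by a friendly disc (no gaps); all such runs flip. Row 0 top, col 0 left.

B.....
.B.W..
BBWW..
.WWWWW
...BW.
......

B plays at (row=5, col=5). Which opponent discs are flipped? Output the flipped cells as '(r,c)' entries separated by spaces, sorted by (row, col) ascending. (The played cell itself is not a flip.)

Dir NW: opp run (4,4) (3,3) (2,2) capped by B -> flip
Dir N: first cell '.' (not opp) -> no flip
Dir NE: edge -> no flip
Dir W: first cell '.' (not opp) -> no flip
Dir E: edge -> no flip
Dir SW: edge -> no flip
Dir S: edge -> no flip
Dir SE: edge -> no flip

Answer: (2,2) (3,3) (4,4)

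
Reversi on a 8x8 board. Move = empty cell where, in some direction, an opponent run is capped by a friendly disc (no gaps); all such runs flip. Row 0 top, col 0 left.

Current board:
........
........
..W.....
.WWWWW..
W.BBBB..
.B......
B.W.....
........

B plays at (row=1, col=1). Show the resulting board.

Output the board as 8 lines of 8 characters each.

Place B at (1,1); scan 8 dirs for brackets.
Dir NW: first cell '.' (not opp) -> no flip
Dir N: first cell '.' (not opp) -> no flip
Dir NE: first cell '.' (not opp) -> no flip
Dir W: first cell '.' (not opp) -> no flip
Dir E: first cell '.' (not opp) -> no flip
Dir SW: first cell '.' (not opp) -> no flip
Dir S: first cell '.' (not opp) -> no flip
Dir SE: opp run (2,2) (3,3) capped by B -> flip
All flips: (2,2) (3,3)

Answer: ........
.B......
..B.....
.WWBWW..
W.BBBB..
.B......
B.W.....
........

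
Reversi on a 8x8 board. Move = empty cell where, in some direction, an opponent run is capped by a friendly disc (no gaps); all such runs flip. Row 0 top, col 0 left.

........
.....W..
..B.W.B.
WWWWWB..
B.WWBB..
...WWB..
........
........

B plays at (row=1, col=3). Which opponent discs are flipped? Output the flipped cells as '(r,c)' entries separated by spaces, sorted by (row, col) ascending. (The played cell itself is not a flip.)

Dir NW: first cell '.' (not opp) -> no flip
Dir N: first cell '.' (not opp) -> no flip
Dir NE: first cell '.' (not opp) -> no flip
Dir W: first cell '.' (not opp) -> no flip
Dir E: first cell '.' (not opp) -> no flip
Dir SW: first cell 'B' (not opp) -> no flip
Dir S: first cell '.' (not opp) -> no flip
Dir SE: opp run (2,4) capped by B -> flip

Answer: (2,4)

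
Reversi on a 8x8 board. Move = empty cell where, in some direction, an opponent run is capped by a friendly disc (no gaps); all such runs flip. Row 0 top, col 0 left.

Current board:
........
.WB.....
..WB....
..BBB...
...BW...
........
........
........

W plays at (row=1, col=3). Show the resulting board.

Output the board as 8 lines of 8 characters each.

Place W at (1,3); scan 8 dirs for brackets.
Dir NW: first cell '.' (not opp) -> no flip
Dir N: first cell '.' (not opp) -> no flip
Dir NE: first cell '.' (not opp) -> no flip
Dir W: opp run (1,2) capped by W -> flip
Dir E: first cell '.' (not opp) -> no flip
Dir SW: first cell 'W' (not opp) -> no flip
Dir S: opp run (2,3) (3,3) (4,3), next='.' -> no flip
Dir SE: first cell '.' (not opp) -> no flip
All flips: (1,2)

Answer: ........
.WWW....
..WB....
..BBB...
...BW...
........
........
........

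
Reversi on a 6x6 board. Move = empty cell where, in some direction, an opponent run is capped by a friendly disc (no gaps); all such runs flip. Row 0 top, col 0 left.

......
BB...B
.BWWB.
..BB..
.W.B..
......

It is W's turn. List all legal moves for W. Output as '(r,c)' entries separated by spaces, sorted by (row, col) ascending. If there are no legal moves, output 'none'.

(0,0): flips 1 -> legal
(0,1): no bracket -> illegal
(0,2): no bracket -> illegal
(0,4): no bracket -> illegal
(0,5): no bracket -> illegal
(1,2): no bracket -> illegal
(1,3): no bracket -> illegal
(1,4): no bracket -> illegal
(2,0): flips 1 -> legal
(2,5): flips 1 -> legal
(3,0): no bracket -> illegal
(3,1): no bracket -> illegal
(3,4): no bracket -> illegal
(3,5): no bracket -> illegal
(4,2): flips 1 -> legal
(4,4): flips 1 -> legal
(5,2): no bracket -> illegal
(5,3): flips 2 -> legal
(5,4): no bracket -> illegal

Answer: (0,0) (2,0) (2,5) (4,2) (4,4) (5,3)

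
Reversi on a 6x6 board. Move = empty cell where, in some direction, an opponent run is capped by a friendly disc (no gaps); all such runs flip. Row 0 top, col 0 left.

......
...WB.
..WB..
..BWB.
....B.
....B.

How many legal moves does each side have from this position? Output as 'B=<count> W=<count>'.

-- B to move --
(0,2): no bracket -> illegal
(0,3): flips 1 -> legal
(0,4): no bracket -> illegal
(1,1): flips 2 -> legal
(1,2): flips 2 -> legal
(2,1): flips 1 -> legal
(2,4): no bracket -> illegal
(3,1): no bracket -> illegal
(4,2): no bracket -> illegal
(4,3): flips 1 -> legal
B mobility = 5
-- W to move --
(0,3): no bracket -> illegal
(0,4): no bracket -> illegal
(0,5): no bracket -> illegal
(1,2): no bracket -> illegal
(1,5): flips 1 -> legal
(2,1): no bracket -> illegal
(2,4): flips 1 -> legal
(2,5): no bracket -> illegal
(3,1): flips 1 -> legal
(3,5): flips 1 -> legal
(4,1): no bracket -> illegal
(4,2): flips 1 -> legal
(4,3): no bracket -> illegal
(4,5): no bracket -> illegal
(5,3): no bracket -> illegal
(5,5): flips 1 -> legal
W mobility = 6

Answer: B=5 W=6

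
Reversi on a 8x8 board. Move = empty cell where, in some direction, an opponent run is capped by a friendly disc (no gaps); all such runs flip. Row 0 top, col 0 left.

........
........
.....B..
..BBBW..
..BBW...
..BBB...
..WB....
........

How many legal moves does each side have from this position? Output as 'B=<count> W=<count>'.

-- B to move --
(2,4): no bracket -> illegal
(2,6): flips 2 -> legal
(3,6): flips 1 -> legal
(4,5): flips 2 -> legal
(4,6): no bracket -> illegal
(5,1): no bracket -> illegal
(5,5): flips 1 -> legal
(6,1): flips 1 -> legal
(7,1): flips 1 -> legal
(7,2): flips 1 -> legal
(7,3): no bracket -> illegal
B mobility = 7
-- W to move --
(1,4): no bracket -> illegal
(1,5): flips 1 -> legal
(1,6): no bracket -> illegal
(2,1): no bracket -> illegal
(2,2): flips 4 -> legal
(2,3): no bracket -> illegal
(2,4): flips 1 -> legal
(2,6): no bracket -> illegal
(3,1): flips 3 -> legal
(3,6): no bracket -> illegal
(4,1): flips 2 -> legal
(4,5): no bracket -> illegal
(5,1): no bracket -> illegal
(5,5): no bracket -> illegal
(6,1): no bracket -> illegal
(6,4): flips 2 -> legal
(6,5): no bracket -> illegal
(7,2): no bracket -> illegal
(7,3): no bracket -> illegal
(7,4): no bracket -> illegal
W mobility = 6

Answer: B=7 W=6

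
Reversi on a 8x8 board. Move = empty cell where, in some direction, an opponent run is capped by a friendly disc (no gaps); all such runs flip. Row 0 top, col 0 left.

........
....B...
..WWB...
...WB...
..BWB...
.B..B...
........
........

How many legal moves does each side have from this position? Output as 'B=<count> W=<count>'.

-- B to move --
(1,1): flips 2 -> legal
(1,2): flips 1 -> legal
(1,3): no bracket -> illegal
(2,1): flips 2 -> legal
(3,1): no bracket -> illegal
(3,2): flips 3 -> legal
(5,2): flips 1 -> legal
(5,3): no bracket -> illegal
B mobility = 5
-- W to move --
(0,3): no bracket -> illegal
(0,4): no bracket -> illegal
(0,5): flips 1 -> legal
(1,3): no bracket -> illegal
(1,5): flips 1 -> legal
(2,5): flips 2 -> legal
(3,1): no bracket -> illegal
(3,2): no bracket -> illegal
(3,5): flips 1 -> legal
(4,0): no bracket -> illegal
(4,1): flips 1 -> legal
(4,5): flips 2 -> legal
(5,0): no bracket -> illegal
(5,2): no bracket -> illegal
(5,3): no bracket -> illegal
(5,5): flips 1 -> legal
(6,0): flips 2 -> legal
(6,1): no bracket -> illegal
(6,2): no bracket -> illegal
(6,3): no bracket -> illegal
(6,4): no bracket -> illegal
(6,5): flips 1 -> legal
W mobility = 9

Answer: B=5 W=9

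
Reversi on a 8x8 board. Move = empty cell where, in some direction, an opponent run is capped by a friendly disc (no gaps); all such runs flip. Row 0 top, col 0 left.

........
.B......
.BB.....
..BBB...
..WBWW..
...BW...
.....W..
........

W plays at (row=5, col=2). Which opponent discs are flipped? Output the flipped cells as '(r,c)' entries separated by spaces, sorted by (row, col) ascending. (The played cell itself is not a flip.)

Dir NW: first cell '.' (not opp) -> no flip
Dir N: first cell 'W' (not opp) -> no flip
Dir NE: opp run (4,3) (3,4), next='.' -> no flip
Dir W: first cell '.' (not opp) -> no flip
Dir E: opp run (5,3) capped by W -> flip
Dir SW: first cell '.' (not opp) -> no flip
Dir S: first cell '.' (not opp) -> no flip
Dir SE: first cell '.' (not opp) -> no flip

Answer: (5,3)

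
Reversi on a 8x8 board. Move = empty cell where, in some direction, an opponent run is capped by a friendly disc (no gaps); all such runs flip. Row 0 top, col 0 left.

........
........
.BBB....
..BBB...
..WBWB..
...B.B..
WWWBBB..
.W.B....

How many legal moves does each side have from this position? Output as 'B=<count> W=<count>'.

-- B to move --
(3,1): flips 1 -> legal
(3,5): flips 1 -> legal
(4,1): flips 1 -> legal
(5,0): no bracket -> illegal
(5,1): flips 2 -> legal
(5,2): flips 1 -> legal
(5,4): flips 1 -> legal
(7,0): no bracket -> illegal
(7,2): no bracket -> illegal
B mobility = 6
-- W to move --
(1,0): no bracket -> illegal
(1,1): flips 2 -> legal
(1,2): flips 2 -> legal
(1,3): no bracket -> illegal
(1,4): no bracket -> illegal
(2,0): no bracket -> illegal
(2,4): flips 2 -> legal
(2,5): no bracket -> illegal
(3,0): no bracket -> illegal
(3,1): no bracket -> illegal
(3,5): no bracket -> illegal
(3,6): no bracket -> illegal
(4,1): no bracket -> illegal
(4,6): flips 1 -> legal
(5,2): no bracket -> illegal
(5,4): no bracket -> illegal
(5,6): no bracket -> illegal
(6,6): flips 4 -> legal
(7,2): no bracket -> illegal
(7,4): no bracket -> illegal
(7,5): flips 2 -> legal
(7,6): no bracket -> illegal
W mobility = 6

Answer: B=6 W=6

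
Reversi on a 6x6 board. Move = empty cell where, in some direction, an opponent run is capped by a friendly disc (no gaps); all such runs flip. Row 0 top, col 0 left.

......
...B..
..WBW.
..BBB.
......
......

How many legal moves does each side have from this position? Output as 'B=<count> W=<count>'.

-- B to move --
(1,1): flips 1 -> legal
(1,2): flips 1 -> legal
(1,4): flips 1 -> legal
(1,5): flips 1 -> legal
(2,1): flips 1 -> legal
(2,5): flips 1 -> legal
(3,1): flips 1 -> legal
(3,5): flips 1 -> legal
B mobility = 8
-- W to move --
(0,2): flips 1 -> legal
(0,3): no bracket -> illegal
(0,4): flips 1 -> legal
(1,2): no bracket -> illegal
(1,4): no bracket -> illegal
(2,1): no bracket -> illegal
(2,5): no bracket -> illegal
(3,1): no bracket -> illegal
(3,5): no bracket -> illegal
(4,1): no bracket -> illegal
(4,2): flips 2 -> legal
(4,3): no bracket -> illegal
(4,4): flips 2 -> legal
(4,5): no bracket -> illegal
W mobility = 4

Answer: B=8 W=4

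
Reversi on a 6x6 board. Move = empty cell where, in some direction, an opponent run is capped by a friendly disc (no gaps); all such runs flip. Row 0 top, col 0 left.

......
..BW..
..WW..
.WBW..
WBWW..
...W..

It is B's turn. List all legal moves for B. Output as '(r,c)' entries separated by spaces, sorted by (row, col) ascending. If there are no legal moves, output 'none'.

(0,2): no bracket -> illegal
(0,3): no bracket -> illegal
(0,4): no bracket -> illegal
(1,1): no bracket -> illegal
(1,4): flips 2 -> legal
(2,0): no bracket -> illegal
(2,1): flips 1 -> legal
(2,4): no bracket -> illegal
(3,0): flips 1 -> legal
(3,4): flips 2 -> legal
(4,4): flips 2 -> legal
(5,0): no bracket -> illegal
(5,1): no bracket -> illegal
(5,2): flips 1 -> legal
(5,4): flips 1 -> legal

Answer: (1,4) (2,1) (3,0) (3,4) (4,4) (5,2) (5,4)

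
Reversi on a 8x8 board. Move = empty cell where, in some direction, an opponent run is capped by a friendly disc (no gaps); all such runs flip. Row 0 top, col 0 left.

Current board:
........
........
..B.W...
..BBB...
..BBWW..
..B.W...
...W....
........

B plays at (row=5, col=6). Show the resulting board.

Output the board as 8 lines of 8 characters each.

Answer: ........
........
..B.W...
..BBB...
..BBWB..
..B.W.B.
...W....
........

Derivation:
Place B at (5,6); scan 8 dirs for brackets.
Dir NW: opp run (4,5) capped by B -> flip
Dir N: first cell '.' (not opp) -> no flip
Dir NE: first cell '.' (not opp) -> no flip
Dir W: first cell '.' (not opp) -> no flip
Dir E: first cell '.' (not opp) -> no flip
Dir SW: first cell '.' (not opp) -> no flip
Dir S: first cell '.' (not opp) -> no flip
Dir SE: first cell '.' (not opp) -> no flip
All flips: (4,5)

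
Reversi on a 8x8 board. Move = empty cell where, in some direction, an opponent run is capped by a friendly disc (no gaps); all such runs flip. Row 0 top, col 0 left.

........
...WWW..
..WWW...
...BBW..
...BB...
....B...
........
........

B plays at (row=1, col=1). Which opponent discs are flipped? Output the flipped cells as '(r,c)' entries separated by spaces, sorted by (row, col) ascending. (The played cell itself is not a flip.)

Answer: (2,2)

Derivation:
Dir NW: first cell '.' (not opp) -> no flip
Dir N: first cell '.' (not opp) -> no flip
Dir NE: first cell '.' (not opp) -> no flip
Dir W: first cell '.' (not opp) -> no flip
Dir E: first cell '.' (not opp) -> no flip
Dir SW: first cell '.' (not opp) -> no flip
Dir S: first cell '.' (not opp) -> no flip
Dir SE: opp run (2,2) capped by B -> flip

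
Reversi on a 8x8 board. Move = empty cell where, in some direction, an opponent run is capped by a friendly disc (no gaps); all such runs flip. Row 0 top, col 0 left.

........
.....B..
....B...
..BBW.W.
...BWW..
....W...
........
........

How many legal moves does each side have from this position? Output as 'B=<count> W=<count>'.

-- B to move --
(2,3): no bracket -> illegal
(2,5): flips 1 -> legal
(2,6): no bracket -> illegal
(2,7): no bracket -> illegal
(3,5): flips 1 -> legal
(3,7): no bracket -> illegal
(4,6): flips 2 -> legal
(4,7): no bracket -> illegal
(5,3): no bracket -> illegal
(5,5): flips 1 -> legal
(5,6): no bracket -> illegal
(6,3): no bracket -> illegal
(6,4): flips 3 -> legal
(6,5): flips 1 -> legal
B mobility = 6
-- W to move --
(0,4): no bracket -> illegal
(0,5): no bracket -> illegal
(0,6): no bracket -> illegal
(1,3): no bracket -> illegal
(1,4): flips 1 -> legal
(1,6): no bracket -> illegal
(2,1): flips 2 -> legal
(2,2): flips 1 -> legal
(2,3): no bracket -> illegal
(2,5): no bracket -> illegal
(2,6): no bracket -> illegal
(3,1): flips 2 -> legal
(3,5): no bracket -> illegal
(4,1): no bracket -> illegal
(4,2): flips 1 -> legal
(5,2): flips 1 -> legal
(5,3): no bracket -> illegal
W mobility = 6

Answer: B=6 W=6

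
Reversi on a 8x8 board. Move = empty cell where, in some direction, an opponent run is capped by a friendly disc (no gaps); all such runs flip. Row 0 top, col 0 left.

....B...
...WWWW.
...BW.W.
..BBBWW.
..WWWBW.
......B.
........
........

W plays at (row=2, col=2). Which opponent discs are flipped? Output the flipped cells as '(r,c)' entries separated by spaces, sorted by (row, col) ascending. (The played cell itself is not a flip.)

Answer: (2,3) (3,2) (3,3)

Derivation:
Dir NW: first cell '.' (not opp) -> no flip
Dir N: first cell '.' (not opp) -> no flip
Dir NE: first cell 'W' (not opp) -> no flip
Dir W: first cell '.' (not opp) -> no flip
Dir E: opp run (2,3) capped by W -> flip
Dir SW: first cell '.' (not opp) -> no flip
Dir S: opp run (3,2) capped by W -> flip
Dir SE: opp run (3,3) capped by W -> flip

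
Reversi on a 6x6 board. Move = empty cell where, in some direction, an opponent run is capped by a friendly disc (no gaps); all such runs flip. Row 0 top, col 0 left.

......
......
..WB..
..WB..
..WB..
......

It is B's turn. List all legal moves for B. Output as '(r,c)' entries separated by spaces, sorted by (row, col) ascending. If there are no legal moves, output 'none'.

(1,1): flips 1 -> legal
(1,2): no bracket -> illegal
(1,3): no bracket -> illegal
(2,1): flips 2 -> legal
(3,1): flips 1 -> legal
(4,1): flips 2 -> legal
(5,1): flips 1 -> legal
(5,2): no bracket -> illegal
(5,3): no bracket -> illegal

Answer: (1,1) (2,1) (3,1) (4,1) (5,1)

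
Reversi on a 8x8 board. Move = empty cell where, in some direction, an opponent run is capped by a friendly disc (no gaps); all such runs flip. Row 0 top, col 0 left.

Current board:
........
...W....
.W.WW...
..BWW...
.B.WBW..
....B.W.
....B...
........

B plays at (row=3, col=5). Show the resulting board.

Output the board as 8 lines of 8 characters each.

Place B at (3,5); scan 8 dirs for brackets.
Dir NW: opp run (2,4) (1,3), next='.' -> no flip
Dir N: first cell '.' (not opp) -> no flip
Dir NE: first cell '.' (not opp) -> no flip
Dir W: opp run (3,4) (3,3) capped by B -> flip
Dir E: first cell '.' (not opp) -> no flip
Dir SW: first cell 'B' (not opp) -> no flip
Dir S: opp run (4,5), next='.' -> no flip
Dir SE: first cell '.' (not opp) -> no flip
All flips: (3,3) (3,4)

Answer: ........
...W....
.W.WW...
..BBBB..
.B.WBW..
....B.W.
....B...
........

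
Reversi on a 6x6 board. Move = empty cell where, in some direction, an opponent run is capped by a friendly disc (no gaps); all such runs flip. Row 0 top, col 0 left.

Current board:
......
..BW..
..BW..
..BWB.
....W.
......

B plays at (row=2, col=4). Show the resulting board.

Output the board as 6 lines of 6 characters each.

Answer: ......
..BW..
..BBB.
..BWB.
....W.
......

Derivation:
Place B at (2,4); scan 8 dirs for brackets.
Dir NW: opp run (1,3), next='.' -> no flip
Dir N: first cell '.' (not opp) -> no flip
Dir NE: first cell '.' (not opp) -> no flip
Dir W: opp run (2,3) capped by B -> flip
Dir E: first cell '.' (not opp) -> no flip
Dir SW: opp run (3,3), next='.' -> no flip
Dir S: first cell 'B' (not opp) -> no flip
Dir SE: first cell '.' (not opp) -> no flip
All flips: (2,3)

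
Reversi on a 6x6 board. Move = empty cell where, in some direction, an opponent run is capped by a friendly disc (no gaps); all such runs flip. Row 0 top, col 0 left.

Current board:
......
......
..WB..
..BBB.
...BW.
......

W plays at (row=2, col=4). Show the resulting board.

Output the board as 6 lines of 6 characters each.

Place W at (2,4); scan 8 dirs for brackets.
Dir NW: first cell '.' (not opp) -> no flip
Dir N: first cell '.' (not opp) -> no flip
Dir NE: first cell '.' (not opp) -> no flip
Dir W: opp run (2,3) capped by W -> flip
Dir E: first cell '.' (not opp) -> no flip
Dir SW: opp run (3,3), next='.' -> no flip
Dir S: opp run (3,4) capped by W -> flip
Dir SE: first cell '.' (not opp) -> no flip
All flips: (2,3) (3,4)

Answer: ......
......
..WWW.
..BBW.
...BW.
......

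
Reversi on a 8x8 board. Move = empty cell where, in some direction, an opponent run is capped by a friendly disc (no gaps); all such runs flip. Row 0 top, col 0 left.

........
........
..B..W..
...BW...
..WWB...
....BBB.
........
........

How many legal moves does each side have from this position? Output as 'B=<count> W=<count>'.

-- B to move --
(1,4): no bracket -> illegal
(1,5): no bracket -> illegal
(1,6): no bracket -> illegal
(2,3): no bracket -> illegal
(2,4): flips 1 -> legal
(2,6): no bracket -> illegal
(3,1): no bracket -> illegal
(3,2): flips 1 -> legal
(3,5): flips 1 -> legal
(3,6): no bracket -> illegal
(4,1): flips 2 -> legal
(4,5): no bracket -> illegal
(5,1): flips 1 -> legal
(5,2): no bracket -> illegal
(5,3): flips 1 -> legal
B mobility = 6
-- W to move --
(1,1): no bracket -> illegal
(1,2): no bracket -> illegal
(1,3): no bracket -> illegal
(2,1): no bracket -> illegal
(2,3): flips 1 -> legal
(2,4): flips 1 -> legal
(3,1): no bracket -> illegal
(3,2): flips 1 -> legal
(3,5): no bracket -> illegal
(4,5): flips 1 -> legal
(4,6): no bracket -> illegal
(4,7): no bracket -> illegal
(5,3): no bracket -> illegal
(5,7): no bracket -> illegal
(6,3): no bracket -> illegal
(6,4): flips 2 -> legal
(6,5): flips 1 -> legal
(6,6): no bracket -> illegal
(6,7): no bracket -> illegal
W mobility = 6

Answer: B=6 W=6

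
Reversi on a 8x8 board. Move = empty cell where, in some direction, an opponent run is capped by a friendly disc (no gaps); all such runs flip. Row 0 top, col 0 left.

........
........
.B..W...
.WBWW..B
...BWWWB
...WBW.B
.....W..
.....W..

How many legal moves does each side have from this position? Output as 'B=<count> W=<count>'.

-- B to move --
(1,3): no bracket -> illegal
(1,4): flips 3 -> legal
(1,5): no bracket -> illegal
(2,0): no bracket -> illegal
(2,2): no bracket -> illegal
(2,3): flips 1 -> legal
(2,5): flips 1 -> legal
(3,0): flips 1 -> legal
(3,5): flips 3 -> legal
(3,6): flips 1 -> legal
(4,0): no bracket -> illegal
(4,1): flips 1 -> legal
(4,2): no bracket -> illegal
(5,2): flips 1 -> legal
(5,6): flips 1 -> legal
(6,2): no bracket -> illegal
(6,3): flips 1 -> legal
(6,4): flips 2 -> legal
(6,6): no bracket -> illegal
(7,4): no bracket -> illegal
(7,6): flips 1 -> legal
B mobility = 12
-- W to move --
(1,0): flips 4 -> legal
(1,1): flips 1 -> legal
(1,2): no bracket -> illegal
(2,0): no bracket -> illegal
(2,2): no bracket -> illegal
(2,3): no bracket -> illegal
(2,6): no bracket -> illegal
(2,7): no bracket -> illegal
(3,0): no bracket -> illegal
(3,6): no bracket -> illegal
(4,1): no bracket -> illegal
(4,2): flips 1 -> legal
(5,2): flips 1 -> legal
(5,6): no bracket -> illegal
(6,3): flips 1 -> legal
(6,4): flips 1 -> legal
(6,6): no bracket -> illegal
(6,7): no bracket -> illegal
W mobility = 6

Answer: B=12 W=6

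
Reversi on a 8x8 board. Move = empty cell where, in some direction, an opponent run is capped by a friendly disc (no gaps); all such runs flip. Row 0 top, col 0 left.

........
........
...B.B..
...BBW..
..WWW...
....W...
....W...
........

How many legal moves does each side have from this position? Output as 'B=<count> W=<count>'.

Answer: B=7 W=6

Derivation:
-- B to move --
(2,4): no bracket -> illegal
(2,6): no bracket -> illegal
(3,1): no bracket -> illegal
(3,2): no bracket -> illegal
(3,6): flips 1 -> legal
(4,1): no bracket -> illegal
(4,5): flips 1 -> legal
(4,6): no bracket -> illegal
(5,1): flips 1 -> legal
(5,2): flips 1 -> legal
(5,3): flips 1 -> legal
(5,5): flips 1 -> legal
(6,3): no bracket -> illegal
(6,5): no bracket -> illegal
(7,3): no bracket -> illegal
(7,4): flips 3 -> legal
(7,5): no bracket -> illegal
B mobility = 7
-- W to move --
(1,2): no bracket -> illegal
(1,3): flips 2 -> legal
(1,4): no bracket -> illegal
(1,5): flips 1 -> legal
(1,6): flips 2 -> legal
(2,2): flips 1 -> legal
(2,4): flips 2 -> legal
(2,6): no bracket -> illegal
(3,2): flips 2 -> legal
(3,6): no bracket -> illegal
(4,5): no bracket -> illegal
W mobility = 6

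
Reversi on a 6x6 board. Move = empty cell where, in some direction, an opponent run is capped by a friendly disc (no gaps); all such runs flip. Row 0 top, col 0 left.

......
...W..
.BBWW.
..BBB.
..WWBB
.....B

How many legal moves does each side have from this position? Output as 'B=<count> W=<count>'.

Answer: B=11 W=7

Derivation:
-- B to move --
(0,2): no bracket -> illegal
(0,3): flips 2 -> legal
(0,4): flips 1 -> legal
(1,2): flips 1 -> legal
(1,4): flips 2 -> legal
(1,5): flips 1 -> legal
(2,5): flips 2 -> legal
(3,1): no bracket -> illegal
(3,5): no bracket -> illegal
(4,1): flips 2 -> legal
(5,1): flips 1 -> legal
(5,2): flips 2 -> legal
(5,3): flips 1 -> legal
(5,4): flips 1 -> legal
B mobility = 11
-- W to move --
(1,0): flips 2 -> legal
(1,1): no bracket -> illegal
(1,2): flips 2 -> legal
(2,0): flips 2 -> legal
(2,5): flips 1 -> legal
(3,0): no bracket -> illegal
(3,1): flips 1 -> legal
(3,5): no bracket -> illegal
(4,1): flips 1 -> legal
(5,3): no bracket -> illegal
(5,4): flips 2 -> legal
W mobility = 7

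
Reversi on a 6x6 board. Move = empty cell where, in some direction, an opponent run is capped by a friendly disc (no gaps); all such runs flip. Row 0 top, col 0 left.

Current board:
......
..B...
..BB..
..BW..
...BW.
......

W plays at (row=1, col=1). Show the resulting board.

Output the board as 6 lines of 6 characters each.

Answer: ......
.WB...
..WB..
..BW..
...BW.
......

Derivation:
Place W at (1,1); scan 8 dirs for brackets.
Dir NW: first cell '.' (not opp) -> no flip
Dir N: first cell '.' (not opp) -> no flip
Dir NE: first cell '.' (not opp) -> no flip
Dir W: first cell '.' (not opp) -> no flip
Dir E: opp run (1,2), next='.' -> no flip
Dir SW: first cell '.' (not opp) -> no flip
Dir S: first cell '.' (not opp) -> no flip
Dir SE: opp run (2,2) capped by W -> flip
All flips: (2,2)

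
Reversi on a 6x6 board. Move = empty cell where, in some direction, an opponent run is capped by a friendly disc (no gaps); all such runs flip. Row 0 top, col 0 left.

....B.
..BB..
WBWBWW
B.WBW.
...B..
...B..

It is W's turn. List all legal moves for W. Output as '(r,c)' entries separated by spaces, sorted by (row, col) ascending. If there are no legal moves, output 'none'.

(0,1): flips 2 -> legal
(0,2): flips 2 -> legal
(0,3): no bracket -> illegal
(0,5): no bracket -> illegal
(1,0): flips 1 -> legal
(1,1): no bracket -> illegal
(1,4): flips 1 -> legal
(1,5): no bracket -> illegal
(3,1): no bracket -> illegal
(4,0): flips 1 -> legal
(4,1): no bracket -> illegal
(4,2): flips 1 -> legal
(4,4): flips 1 -> legal
(5,2): flips 1 -> legal
(5,4): flips 1 -> legal

Answer: (0,1) (0,2) (1,0) (1,4) (4,0) (4,2) (4,4) (5,2) (5,4)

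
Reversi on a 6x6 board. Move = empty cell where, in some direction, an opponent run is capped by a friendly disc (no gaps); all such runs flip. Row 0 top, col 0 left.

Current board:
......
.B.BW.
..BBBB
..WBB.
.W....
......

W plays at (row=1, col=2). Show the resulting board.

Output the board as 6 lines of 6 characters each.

Answer: ......
.BWWW.
..WBBB
..WBB.
.W....
......

Derivation:
Place W at (1,2); scan 8 dirs for brackets.
Dir NW: first cell '.' (not opp) -> no flip
Dir N: first cell '.' (not opp) -> no flip
Dir NE: first cell '.' (not opp) -> no flip
Dir W: opp run (1,1), next='.' -> no flip
Dir E: opp run (1,3) capped by W -> flip
Dir SW: first cell '.' (not opp) -> no flip
Dir S: opp run (2,2) capped by W -> flip
Dir SE: opp run (2,3) (3,4), next='.' -> no flip
All flips: (1,3) (2,2)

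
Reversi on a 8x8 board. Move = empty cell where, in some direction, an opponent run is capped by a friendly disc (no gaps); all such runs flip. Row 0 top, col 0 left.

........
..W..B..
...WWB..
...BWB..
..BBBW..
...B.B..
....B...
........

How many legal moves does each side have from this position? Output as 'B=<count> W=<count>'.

Answer: B=4 W=13

Derivation:
-- B to move --
(0,1): no bracket -> illegal
(0,2): no bracket -> illegal
(0,3): no bracket -> illegal
(1,1): no bracket -> illegal
(1,3): flips 2 -> legal
(1,4): flips 2 -> legal
(2,1): no bracket -> illegal
(2,2): flips 2 -> legal
(3,2): no bracket -> illegal
(3,6): no bracket -> illegal
(4,6): flips 1 -> legal
(5,4): no bracket -> illegal
(5,6): no bracket -> illegal
B mobility = 4
-- W to move --
(0,4): no bracket -> illegal
(0,5): flips 3 -> legal
(0,6): flips 1 -> legal
(1,4): no bracket -> illegal
(1,6): flips 1 -> legal
(2,2): no bracket -> illegal
(2,6): flips 1 -> legal
(3,1): no bracket -> illegal
(3,2): flips 1 -> legal
(3,6): flips 1 -> legal
(4,1): flips 3 -> legal
(4,6): flips 1 -> legal
(5,1): flips 2 -> legal
(5,2): flips 1 -> legal
(5,4): flips 1 -> legal
(5,6): no bracket -> illegal
(6,2): no bracket -> illegal
(6,3): flips 3 -> legal
(6,5): flips 1 -> legal
(6,6): no bracket -> illegal
(7,3): no bracket -> illegal
(7,4): no bracket -> illegal
(7,5): no bracket -> illegal
W mobility = 13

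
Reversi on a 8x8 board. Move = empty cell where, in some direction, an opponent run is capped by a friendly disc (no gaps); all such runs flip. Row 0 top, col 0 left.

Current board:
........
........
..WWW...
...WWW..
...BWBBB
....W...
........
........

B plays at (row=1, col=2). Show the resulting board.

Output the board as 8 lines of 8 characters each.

Place B at (1,2); scan 8 dirs for brackets.
Dir NW: first cell '.' (not opp) -> no flip
Dir N: first cell '.' (not opp) -> no flip
Dir NE: first cell '.' (not opp) -> no flip
Dir W: first cell '.' (not opp) -> no flip
Dir E: first cell '.' (not opp) -> no flip
Dir SW: first cell '.' (not opp) -> no flip
Dir S: opp run (2,2), next='.' -> no flip
Dir SE: opp run (2,3) (3,4) capped by B -> flip
All flips: (2,3) (3,4)

Answer: ........
..B.....
..WBW...
...WBW..
...BWBBB
....W...
........
........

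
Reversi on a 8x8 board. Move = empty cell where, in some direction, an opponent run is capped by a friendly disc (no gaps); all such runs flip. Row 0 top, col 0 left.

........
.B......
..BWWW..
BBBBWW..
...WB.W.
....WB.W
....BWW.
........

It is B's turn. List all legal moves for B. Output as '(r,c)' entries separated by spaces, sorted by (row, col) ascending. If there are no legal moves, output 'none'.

(1,2): no bracket -> illegal
(1,3): flips 1 -> legal
(1,4): flips 3 -> legal
(1,5): flips 1 -> legal
(1,6): no bracket -> illegal
(2,6): flips 4 -> legal
(3,6): flips 2 -> legal
(3,7): flips 1 -> legal
(4,2): flips 1 -> legal
(4,5): no bracket -> illegal
(4,7): no bracket -> illegal
(5,2): no bracket -> illegal
(5,3): flips 2 -> legal
(5,6): no bracket -> illegal
(6,3): no bracket -> illegal
(6,7): flips 2 -> legal
(7,4): no bracket -> illegal
(7,5): flips 1 -> legal
(7,6): flips 3 -> legal
(7,7): flips 1 -> legal

Answer: (1,3) (1,4) (1,5) (2,6) (3,6) (3,7) (4,2) (5,3) (6,7) (7,5) (7,6) (7,7)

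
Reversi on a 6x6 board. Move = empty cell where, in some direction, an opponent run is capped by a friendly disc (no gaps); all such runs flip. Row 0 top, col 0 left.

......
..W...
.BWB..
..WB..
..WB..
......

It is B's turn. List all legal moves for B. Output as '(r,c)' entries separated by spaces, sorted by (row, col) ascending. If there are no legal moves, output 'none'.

(0,1): flips 1 -> legal
(0,2): no bracket -> illegal
(0,3): flips 1 -> legal
(1,1): flips 1 -> legal
(1,3): no bracket -> illegal
(3,1): flips 1 -> legal
(4,1): flips 2 -> legal
(5,1): flips 1 -> legal
(5,2): no bracket -> illegal
(5,3): no bracket -> illegal

Answer: (0,1) (0,3) (1,1) (3,1) (4,1) (5,1)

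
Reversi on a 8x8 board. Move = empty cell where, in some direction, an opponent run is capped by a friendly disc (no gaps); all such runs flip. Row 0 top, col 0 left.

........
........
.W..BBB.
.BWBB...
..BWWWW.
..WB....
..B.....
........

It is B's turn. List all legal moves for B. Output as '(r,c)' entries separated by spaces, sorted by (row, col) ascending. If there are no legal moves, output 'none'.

(1,0): no bracket -> illegal
(1,1): flips 1 -> legal
(1,2): no bracket -> illegal
(2,0): no bracket -> illegal
(2,2): flips 1 -> legal
(2,3): no bracket -> illegal
(3,0): no bracket -> illegal
(3,5): flips 1 -> legal
(3,6): no bracket -> illegal
(3,7): no bracket -> illegal
(4,1): no bracket -> illegal
(4,7): flips 4 -> legal
(5,1): flips 1 -> legal
(5,4): flips 1 -> legal
(5,5): flips 1 -> legal
(5,6): flips 1 -> legal
(5,7): no bracket -> illegal
(6,1): flips 2 -> legal
(6,3): no bracket -> illegal

Answer: (1,1) (2,2) (3,5) (4,7) (5,1) (5,4) (5,5) (5,6) (6,1)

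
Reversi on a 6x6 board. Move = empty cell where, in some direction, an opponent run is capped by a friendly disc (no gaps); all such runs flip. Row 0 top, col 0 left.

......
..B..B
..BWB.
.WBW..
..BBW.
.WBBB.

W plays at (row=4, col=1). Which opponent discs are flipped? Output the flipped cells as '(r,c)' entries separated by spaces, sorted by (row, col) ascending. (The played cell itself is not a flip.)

Dir NW: first cell '.' (not opp) -> no flip
Dir N: first cell 'W' (not opp) -> no flip
Dir NE: opp run (3,2) capped by W -> flip
Dir W: first cell '.' (not opp) -> no flip
Dir E: opp run (4,2) (4,3) capped by W -> flip
Dir SW: first cell '.' (not opp) -> no flip
Dir S: first cell 'W' (not opp) -> no flip
Dir SE: opp run (5,2), next=edge -> no flip

Answer: (3,2) (4,2) (4,3)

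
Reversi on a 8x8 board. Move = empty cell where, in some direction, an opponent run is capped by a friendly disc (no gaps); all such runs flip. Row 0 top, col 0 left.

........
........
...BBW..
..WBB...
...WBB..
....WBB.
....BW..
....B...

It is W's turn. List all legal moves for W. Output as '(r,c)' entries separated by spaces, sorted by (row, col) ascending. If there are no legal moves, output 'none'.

Answer: (1,3) (1,4) (2,2) (3,5) (3,6) (4,6) (4,7) (5,7) (6,3)

Derivation:
(1,2): no bracket -> illegal
(1,3): flips 2 -> legal
(1,4): flips 4 -> legal
(1,5): no bracket -> illegal
(2,2): flips 2 -> legal
(3,5): flips 4 -> legal
(3,6): flips 1 -> legal
(4,2): no bracket -> illegal
(4,6): flips 2 -> legal
(4,7): flips 1 -> legal
(5,3): no bracket -> illegal
(5,7): flips 2 -> legal
(6,3): flips 1 -> legal
(6,6): no bracket -> illegal
(6,7): no bracket -> illegal
(7,3): no bracket -> illegal
(7,5): no bracket -> illegal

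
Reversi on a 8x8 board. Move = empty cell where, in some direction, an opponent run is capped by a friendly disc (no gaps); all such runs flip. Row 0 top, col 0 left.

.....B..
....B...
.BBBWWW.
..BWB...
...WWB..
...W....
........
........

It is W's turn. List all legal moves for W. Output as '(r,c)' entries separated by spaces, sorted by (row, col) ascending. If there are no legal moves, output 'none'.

Answer: (0,3) (0,4) (1,0) (1,1) (1,3) (2,0) (3,1) (3,5) (4,6)

Derivation:
(0,3): flips 1 -> legal
(0,4): flips 1 -> legal
(0,6): no bracket -> illegal
(1,0): flips 2 -> legal
(1,1): flips 1 -> legal
(1,2): no bracket -> illegal
(1,3): flips 1 -> legal
(1,5): no bracket -> illegal
(1,6): no bracket -> illegal
(2,0): flips 3 -> legal
(3,0): no bracket -> illegal
(3,1): flips 1 -> legal
(3,5): flips 1 -> legal
(3,6): no bracket -> illegal
(4,1): no bracket -> illegal
(4,2): no bracket -> illegal
(4,6): flips 1 -> legal
(5,4): no bracket -> illegal
(5,5): no bracket -> illegal
(5,6): no bracket -> illegal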